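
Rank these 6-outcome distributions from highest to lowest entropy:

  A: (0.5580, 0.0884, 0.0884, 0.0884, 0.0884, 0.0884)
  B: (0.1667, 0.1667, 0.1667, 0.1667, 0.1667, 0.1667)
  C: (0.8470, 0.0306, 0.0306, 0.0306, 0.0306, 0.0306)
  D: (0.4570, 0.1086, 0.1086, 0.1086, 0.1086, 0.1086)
B > D > A > C

Key insight: Entropy is maximized by uniform distributions and minimized by concentrated distributions.

Entropies:
  H(A) = 2.0166 bits
  H(B) = 2.5850 bits
  H(C) = 0.9726 bits
  H(D) = 2.2555 bits

Ranking: B > D > A > C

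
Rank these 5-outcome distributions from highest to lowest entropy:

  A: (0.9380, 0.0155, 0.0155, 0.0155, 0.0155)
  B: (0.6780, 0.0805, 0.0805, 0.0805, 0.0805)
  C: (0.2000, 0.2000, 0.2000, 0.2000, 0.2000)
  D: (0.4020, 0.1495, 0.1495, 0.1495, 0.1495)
C > D > B > A

Key insight: Entropy is maximized by uniform distributions and minimized by concentrated distributions.

Entropies:
  H(A) = 0.4593 bits
  H(B) = 1.5505 bits
  H(C) = 2.3219 bits
  H(D) = 2.1681 bits

Ranking: C > D > B > A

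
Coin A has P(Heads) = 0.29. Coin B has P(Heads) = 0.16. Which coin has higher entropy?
A

For binary distributions, entropy is maximized at p=0.5 and decreases as p moves toward 0 or 1.

H(A) = H(0.29) = 0.8687 bits
H(B) = H(0.16) = 0.6343 bits

Distribution A (p=0.29) is closer to uniform (p=0.5), so it has higher entropy.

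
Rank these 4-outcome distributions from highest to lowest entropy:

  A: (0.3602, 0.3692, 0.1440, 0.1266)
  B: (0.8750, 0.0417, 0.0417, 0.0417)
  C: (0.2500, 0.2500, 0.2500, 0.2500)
C > A > B

Key insight: Entropy is maximized by uniform distributions and minimized by concentrated distributions.

- Uniform distributions have maximum entropy log₂(4) = 2.0000 bits
- The more "peaked" or concentrated a distribution, the lower its entropy

Entropies:
  H(A) = 1.8414 bits
  H(B) = 0.7417 bits
  H(C) = 2.0000 bits

Ranking: C > A > B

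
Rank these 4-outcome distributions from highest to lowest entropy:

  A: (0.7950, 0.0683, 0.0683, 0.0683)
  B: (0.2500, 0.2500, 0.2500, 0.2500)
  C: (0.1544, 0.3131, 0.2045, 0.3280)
B > C > A

Key insight: Entropy is maximized by uniform distributions and minimized by concentrated distributions.

- Uniform distributions have maximum entropy log₂(4) = 2.0000 bits
- The more "peaked" or concentrated a distribution, the lower its entropy

Entropies:
  H(A) = 1.0567 bits
  H(B) = 2.0000 bits
  H(C) = 1.9364 bits

Ranking: B > C > A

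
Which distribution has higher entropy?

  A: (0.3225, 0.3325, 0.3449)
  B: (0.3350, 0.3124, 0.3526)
A

Both distributions are close to uniform, making this a harder comparison.

H(A) = 1.5844 bits
H(B) = 1.5832 bits

The distribution closer to uniform has higher entropy.
Answer: A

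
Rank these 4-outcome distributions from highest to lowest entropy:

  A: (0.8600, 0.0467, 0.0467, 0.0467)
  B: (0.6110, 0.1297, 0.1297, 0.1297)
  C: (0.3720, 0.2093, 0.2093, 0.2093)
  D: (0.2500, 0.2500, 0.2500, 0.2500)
D > C > B > A

Key insight: Entropy is maximized by uniform distributions and minimized by concentrated distributions.

Entropies:
  H(A) = 0.8061 bits
  H(B) = 1.5807 bits
  H(C) = 1.9476 bits
  H(D) = 2.0000 bits

Ranking: D > C > B > A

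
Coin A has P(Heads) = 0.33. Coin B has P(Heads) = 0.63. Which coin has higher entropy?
B

For binary distributions, entropy is maximized at p=0.5 and decreases as p moves toward 0 or 1.

H(A) = H(0.33) = 0.9149 bits
H(B) = H(0.63) = 0.9507 bits

Distribution B (p=0.63) is closer to uniform (p=0.5), so it has higher entropy.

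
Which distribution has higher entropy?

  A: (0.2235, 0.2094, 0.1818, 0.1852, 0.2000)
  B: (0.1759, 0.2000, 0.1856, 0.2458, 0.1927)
A

Both distributions are close to uniform, making this a harder comparison.

H(A) = 2.3177 bits
H(B) = 2.3117 bits

The distribution closer to uniform has higher entropy.
Answer: A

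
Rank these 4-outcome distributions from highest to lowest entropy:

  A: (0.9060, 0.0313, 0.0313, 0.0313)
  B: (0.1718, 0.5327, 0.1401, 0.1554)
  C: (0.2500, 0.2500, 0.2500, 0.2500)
C > B > A

Key insight: Entropy is maximized by uniform distributions and minimized by concentrated distributions.

- Uniform distributions have maximum entropy log₂(4) = 2.0000 bits
- The more "peaked" or concentrated a distribution, the lower its entropy

Entropies:
  H(A) = 0.5987 bits
  H(B) = 1.7353 bits
  H(C) = 2.0000 bits

Ranking: C > B > A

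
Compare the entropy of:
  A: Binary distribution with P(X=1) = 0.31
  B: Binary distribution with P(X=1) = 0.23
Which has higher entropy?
A

For binary distributions, entropy is maximized at p=0.5 and decreases as p moves toward 0 or 1.

H(A) = H(0.31) = 0.8932 bits
H(B) = H(0.23) = 0.7780 bits

Distribution A (p=0.31) is closer to uniform (p=0.5), so it has higher entropy.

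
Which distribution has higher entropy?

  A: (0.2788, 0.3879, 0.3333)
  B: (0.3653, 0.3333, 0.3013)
B

Both distributions are close to uniform, making this a harder comparison.

H(A) = 1.5720 bits
H(B) = 1.5805 bits

The distribution closer to uniform has higher entropy.
Answer: B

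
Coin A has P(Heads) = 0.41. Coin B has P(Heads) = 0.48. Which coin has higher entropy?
B

For binary distributions, entropy is maximized at p=0.5 and decreases as p moves toward 0 or 1.

H(A) = H(0.41) = 0.9765 bits
H(B) = H(0.48) = 0.9988 bits

Distribution B (p=0.48) is closer to uniform (p=0.5), so it has higher entropy.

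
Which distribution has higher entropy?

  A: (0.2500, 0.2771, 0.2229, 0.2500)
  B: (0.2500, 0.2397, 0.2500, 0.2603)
B

Both distributions are close to uniform, making this a harder comparison.

H(A) = 1.9958 bits
H(B) = 1.9994 bits

The distribution closer to uniform has higher entropy.
Answer: B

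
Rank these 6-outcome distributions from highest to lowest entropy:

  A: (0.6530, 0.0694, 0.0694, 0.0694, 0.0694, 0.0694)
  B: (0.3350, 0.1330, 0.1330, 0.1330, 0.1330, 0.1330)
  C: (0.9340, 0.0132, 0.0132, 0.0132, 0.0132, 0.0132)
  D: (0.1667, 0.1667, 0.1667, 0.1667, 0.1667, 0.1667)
D > B > A > C

Key insight: Entropy is maximized by uniform distributions and minimized by concentrated distributions.

Entropies:
  H(A) = 1.7371 bits
  H(B) = 2.4640 bits
  H(C) = 0.5041 bits
  H(D) = 2.5850 bits

Ranking: D > B > A > C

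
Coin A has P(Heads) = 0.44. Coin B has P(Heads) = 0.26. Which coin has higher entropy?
A

For binary distributions, entropy is maximized at p=0.5 and decreases as p moves toward 0 or 1.

H(A) = H(0.44) = 0.9896 bits
H(B) = H(0.26) = 0.8267 bits

Distribution A (p=0.44) is closer to uniform (p=0.5), so it has higher entropy.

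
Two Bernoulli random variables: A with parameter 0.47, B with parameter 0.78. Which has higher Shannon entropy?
A

For binary distributions, entropy is maximized at p=0.5 and decreases as p moves toward 0 or 1.

H(A) = H(0.47) = 0.9974 bits
H(B) = H(0.78) = 0.7602 bits

Distribution A (p=0.47) is closer to uniform (p=0.5), so it has higher entropy.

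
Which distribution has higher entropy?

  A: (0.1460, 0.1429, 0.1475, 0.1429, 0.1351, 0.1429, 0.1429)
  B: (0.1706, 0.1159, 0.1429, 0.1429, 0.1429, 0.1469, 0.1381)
A

Both distributions are close to uniform, making this a harder comparison.

H(A) = 2.8069 bits
H(B) = 2.7996 bits

The distribution closer to uniform has higher entropy.
Answer: A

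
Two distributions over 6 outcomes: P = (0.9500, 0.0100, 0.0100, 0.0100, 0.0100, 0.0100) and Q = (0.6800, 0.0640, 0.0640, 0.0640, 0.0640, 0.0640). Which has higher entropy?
Q

P is highly concentrated on one outcome (95%), making it nearly deterministic. Q spreads its mass more evenly (max 68%). The more spread-out distribution has higher entropy: H(P) ≈ 0.402 bits, H(Q) ≈ 1.647 bits.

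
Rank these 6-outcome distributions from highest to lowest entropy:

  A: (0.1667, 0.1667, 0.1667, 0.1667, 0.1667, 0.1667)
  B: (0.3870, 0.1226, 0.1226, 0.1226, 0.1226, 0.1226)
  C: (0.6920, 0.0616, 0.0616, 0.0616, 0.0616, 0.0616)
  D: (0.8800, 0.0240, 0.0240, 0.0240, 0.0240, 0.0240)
A > B > C > D

Key insight: Entropy is maximized by uniform distributions and minimized by concentrated distributions.

Entropies:
  H(A) = 2.5850 bits
  H(B) = 2.3862 bits
  H(C) = 1.6060 bits
  H(D) = 0.8080 bits

Ranking: A > B > C > D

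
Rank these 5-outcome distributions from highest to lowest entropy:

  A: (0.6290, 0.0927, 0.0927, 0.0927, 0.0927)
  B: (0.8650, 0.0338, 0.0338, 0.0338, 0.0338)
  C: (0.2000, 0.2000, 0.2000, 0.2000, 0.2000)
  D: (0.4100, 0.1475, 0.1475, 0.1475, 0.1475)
C > D > A > B

Key insight: Entropy is maximized by uniform distributions and minimized by concentrated distributions.

Entropies:
  H(A) = 1.6934 bits
  H(B) = 0.8410 bits
  H(C) = 2.3219 bits
  H(D) = 2.1565 bits

Ranking: C > D > A > B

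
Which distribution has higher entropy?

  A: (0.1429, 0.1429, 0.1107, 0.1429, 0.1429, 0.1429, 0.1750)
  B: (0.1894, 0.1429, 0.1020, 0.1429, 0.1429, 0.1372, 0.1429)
A

Both distributions are close to uniform, making this a harder comparison.

H(A) = 2.7968 bits
H(B) = 2.7879 bits

The distribution closer to uniform has higher entropy.
Answer: A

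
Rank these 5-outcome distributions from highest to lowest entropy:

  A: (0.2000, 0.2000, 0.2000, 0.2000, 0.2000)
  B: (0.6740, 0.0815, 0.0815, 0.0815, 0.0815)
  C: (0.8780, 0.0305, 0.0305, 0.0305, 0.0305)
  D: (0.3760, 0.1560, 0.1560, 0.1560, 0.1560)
A > D > B > C

Key insight: Entropy is maximized by uniform distributions and minimized by concentrated distributions.

Entropies:
  H(A) = 2.3219 bits
  H(B) = 1.5628 bits
  H(C) = 0.7791 bits
  H(D) = 2.2032 bits

Ranking: A > D > B > C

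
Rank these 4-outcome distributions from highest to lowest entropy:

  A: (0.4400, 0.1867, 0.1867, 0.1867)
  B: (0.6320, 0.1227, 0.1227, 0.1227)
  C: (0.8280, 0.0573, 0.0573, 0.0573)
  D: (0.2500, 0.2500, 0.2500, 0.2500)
D > A > B > C

Key insight: Entropy is maximized by uniform distributions and minimized by concentrated distributions.

Entropies:
  H(A) = 1.8772 bits
  H(B) = 1.5324 bits
  H(C) = 0.9349 bits
  H(D) = 2.0000 bits

Ranking: D > A > B > C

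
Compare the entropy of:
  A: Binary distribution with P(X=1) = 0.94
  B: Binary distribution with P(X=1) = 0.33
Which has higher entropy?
B

For binary distributions, entropy is maximized at p=0.5 and decreases as p moves toward 0 or 1.

H(A) = H(0.94) = 0.3274 bits
H(B) = H(0.33) = 0.9149 bits

Distribution B (p=0.33) is closer to uniform (p=0.5), so it has higher entropy.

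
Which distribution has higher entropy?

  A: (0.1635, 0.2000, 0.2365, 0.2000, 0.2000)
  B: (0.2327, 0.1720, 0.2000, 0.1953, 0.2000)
B

Both distributions are close to uniform, making this a harder comparison.

H(A) = 2.3122 bits
H(B) = 2.3152 bits

The distribution closer to uniform has higher entropy.
Answer: B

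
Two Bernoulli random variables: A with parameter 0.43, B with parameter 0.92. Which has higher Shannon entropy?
A

For binary distributions, entropy is maximized at p=0.5 and decreases as p moves toward 0 or 1.

H(A) = H(0.43) = 0.9858 bits
H(B) = H(0.92) = 0.4022 bits

Distribution A (p=0.43) is closer to uniform (p=0.5), so it has higher entropy.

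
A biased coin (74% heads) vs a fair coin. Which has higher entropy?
Fair coin

The fair coin is uniform (p=0.5), maximizing binary entropy at 1 bit. The biased coin has H(0.74) ≈ 0.827 bits — its outcome is more predictable, so its entropy is lower.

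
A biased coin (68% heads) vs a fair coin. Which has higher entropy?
Fair coin

The fair coin is uniform (p=0.5), maximizing binary entropy at 1 bit. The biased coin has H(0.68) ≈ 0.904 bits — its outcome is more predictable, so its entropy is lower.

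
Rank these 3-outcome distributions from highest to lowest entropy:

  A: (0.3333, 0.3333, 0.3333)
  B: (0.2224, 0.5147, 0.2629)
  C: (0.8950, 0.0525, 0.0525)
A > B > C

Key insight: Entropy is maximized by uniform distributions and minimized by concentrated distributions.

- Uniform distributions have maximum entropy log₂(3) = 1.5850 bits
- The more "peaked" or concentrated a distribution, the lower its entropy

Entropies:
  H(A) = 1.5850 bits
  H(B) = 1.4822 bits
  H(C) = 0.5896 bits

Ranking: A > B > C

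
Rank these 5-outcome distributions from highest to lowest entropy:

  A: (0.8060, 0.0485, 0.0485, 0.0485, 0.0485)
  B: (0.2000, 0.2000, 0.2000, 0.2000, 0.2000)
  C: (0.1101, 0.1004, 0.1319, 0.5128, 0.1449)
B > C > A

Key insight: Entropy is maximized by uniform distributions and minimized by concentrated distributions.

- Uniform distributions have maximum entropy log₂(5) = 2.3219 bits
- The more "peaked" or concentrated a distribution, the lower its entropy

Entropies:
  H(A) = 1.0978 bits
  H(B) = 2.3219 bits
  H(C) = 1.9668 bits

Ranking: B > C > A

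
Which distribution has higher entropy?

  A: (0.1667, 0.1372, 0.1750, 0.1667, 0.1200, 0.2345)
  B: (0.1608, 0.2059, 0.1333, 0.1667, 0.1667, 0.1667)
B

Both distributions are close to uniform, making this a harder comparison.

H(A) = 2.5525 bits
H(B) = 2.5734 bits

The distribution closer to uniform has higher entropy.
Answer: B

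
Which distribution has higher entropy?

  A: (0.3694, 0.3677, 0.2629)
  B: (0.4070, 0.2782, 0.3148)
A

Both distributions are close to uniform, making this a harder comparison.

H(A) = 1.5682 bits
H(B) = 1.5663 bits

The distribution closer to uniform has higher entropy.
Answer: A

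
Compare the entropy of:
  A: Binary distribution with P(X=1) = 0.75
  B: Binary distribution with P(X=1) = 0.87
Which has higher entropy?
A

For binary distributions, entropy is maximized at p=0.5 and decreases as p moves toward 0 or 1.

H(A) = H(0.75) = 0.8113 bits
H(B) = H(0.87) = 0.5574 bits

Distribution A (p=0.75) is closer to uniform (p=0.5), so it has higher entropy.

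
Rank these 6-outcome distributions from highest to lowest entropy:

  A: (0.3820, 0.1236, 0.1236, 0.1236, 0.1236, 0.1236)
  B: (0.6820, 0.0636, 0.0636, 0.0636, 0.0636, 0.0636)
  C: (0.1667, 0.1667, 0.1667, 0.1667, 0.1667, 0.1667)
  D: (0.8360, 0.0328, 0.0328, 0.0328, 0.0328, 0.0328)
C > A > B > D

Key insight: Entropy is maximized by uniform distributions and minimized by concentrated distributions.

Entropies:
  H(A) = 2.3944 bits
  H(B) = 1.6406 bits
  H(C) = 2.5850 bits
  H(D) = 1.0246 bits

Ranking: C > A > B > D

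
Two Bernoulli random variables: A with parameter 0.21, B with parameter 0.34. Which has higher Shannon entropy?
B

For binary distributions, entropy is maximized at p=0.5 and decreases as p moves toward 0 or 1.

H(A) = H(0.21) = 0.7415 bits
H(B) = H(0.34) = 0.9248 bits

Distribution B (p=0.34) is closer to uniform (p=0.5), so it has higher entropy.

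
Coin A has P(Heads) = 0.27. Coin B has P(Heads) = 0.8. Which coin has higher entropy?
A

For binary distributions, entropy is maximized at p=0.5 and decreases as p moves toward 0 or 1.

H(A) = H(0.27) = 0.8415 bits
H(B) = H(0.8) = 0.7219 bits

Distribution A (p=0.27) is closer to uniform (p=0.5), so it has higher entropy.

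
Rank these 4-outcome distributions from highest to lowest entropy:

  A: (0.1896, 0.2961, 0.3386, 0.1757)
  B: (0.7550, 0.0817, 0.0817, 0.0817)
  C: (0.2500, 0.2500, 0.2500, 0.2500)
C > A > B

Key insight: Entropy is maximized by uniform distributions and minimized by concentrated distributions.

- Uniform distributions have maximum entropy log₂(4) = 2.0000 bits
- The more "peaked" or concentrated a distribution, the lower its entropy

Entropies:
  H(A) = 1.9446 bits
  H(B) = 1.1916 bits
  H(C) = 2.0000 bits

Ranking: C > A > B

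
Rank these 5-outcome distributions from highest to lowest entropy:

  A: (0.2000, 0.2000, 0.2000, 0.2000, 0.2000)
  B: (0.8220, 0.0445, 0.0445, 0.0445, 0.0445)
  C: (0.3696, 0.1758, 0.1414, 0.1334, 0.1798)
A > C > B

Key insight: Entropy is maximized by uniform distributions and minimized by concentrated distributions.

- Uniform distributions have maximum entropy log₂(5) = 2.3219 bits
- The more "peaked" or concentrated a distribution, the lower its entropy

Entropies:
  H(A) = 2.3219 bits
  H(B) = 1.0317 bits
  H(C) = 2.2035 bits

Ranking: A > C > B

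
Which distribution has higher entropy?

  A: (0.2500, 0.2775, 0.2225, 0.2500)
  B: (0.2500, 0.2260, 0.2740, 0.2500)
B

Both distributions are close to uniform, making this a harder comparison.

H(A) = 1.9956 bits
H(B) = 1.9967 bits

The distribution closer to uniform has higher entropy.
Answer: B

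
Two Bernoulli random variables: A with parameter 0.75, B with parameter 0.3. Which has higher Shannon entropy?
B

For binary distributions, entropy is maximized at p=0.5 and decreases as p moves toward 0 or 1.

H(A) = H(0.75) = 0.8113 bits
H(B) = H(0.3) = 0.8813 bits

Distribution B (p=0.3) is closer to uniform (p=0.5), so it has higher entropy.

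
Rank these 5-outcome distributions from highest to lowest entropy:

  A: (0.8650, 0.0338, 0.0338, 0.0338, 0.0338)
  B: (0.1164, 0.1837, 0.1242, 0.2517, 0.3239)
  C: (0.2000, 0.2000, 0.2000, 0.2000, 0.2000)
C > B > A

Key insight: Entropy is maximized by uniform distributions and minimized by concentrated distributions.

- Uniform distributions have maximum entropy log₂(5) = 2.3219 bits
- The more "peaked" or concentrated a distribution, the lower its entropy

Entropies:
  H(A) = 0.8410 bits
  H(B) = 2.2119 bits
  H(C) = 2.3219 bits

Ranking: C > B > A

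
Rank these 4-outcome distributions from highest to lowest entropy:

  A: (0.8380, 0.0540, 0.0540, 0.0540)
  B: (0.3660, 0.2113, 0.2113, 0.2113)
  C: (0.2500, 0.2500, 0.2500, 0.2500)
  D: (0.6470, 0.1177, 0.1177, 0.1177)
C > B > D > A

Key insight: Entropy is maximized by uniform distributions and minimized by concentrated distributions.

Entropies:
  H(A) = 0.8958 bits
  H(B) = 1.9524 bits
  H(C) = 2.0000 bits
  H(D) = 1.4962 bits

Ranking: C > B > D > A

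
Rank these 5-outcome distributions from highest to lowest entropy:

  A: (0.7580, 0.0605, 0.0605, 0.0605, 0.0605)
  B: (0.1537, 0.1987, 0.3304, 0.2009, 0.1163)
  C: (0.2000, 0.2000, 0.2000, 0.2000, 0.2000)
C > B > A

Key insight: Entropy is maximized by uniform distributions and minimized by concentrated distributions.

- Uniform distributions have maximum entropy log₂(5) = 2.3219 bits
- The more "peaked" or concentrated a distribution, the lower its entropy

Entropies:
  H(A) = 1.2824 bits
  H(B) = 2.2326 bits
  H(C) = 2.3219 bits

Ranking: C > B > A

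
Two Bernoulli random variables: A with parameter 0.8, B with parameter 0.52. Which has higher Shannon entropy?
B

For binary distributions, entropy is maximized at p=0.5 and decreases as p moves toward 0 or 1.

H(A) = H(0.8) = 0.7219 bits
H(B) = H(0.52) = 0.9988 bits

Distribution B (p=0.52) is closer to uniform (p=0.5), so it has higher entropy.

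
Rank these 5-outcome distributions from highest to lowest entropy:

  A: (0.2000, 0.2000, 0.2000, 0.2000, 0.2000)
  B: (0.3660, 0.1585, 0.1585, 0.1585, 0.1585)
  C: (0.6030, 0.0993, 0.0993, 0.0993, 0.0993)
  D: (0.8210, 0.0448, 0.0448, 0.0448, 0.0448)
A > B > C > D

Key insight: Entropy is maximized by uniform distributions and minimized by concentrated distributions.

Entropies:
  H(A) = 2.3219 bits
  H(B) = 2.2156 bits
  H(C) = 1.7632 bits
  H(D) = 1.0359 bits

Ranking: A > B > C > D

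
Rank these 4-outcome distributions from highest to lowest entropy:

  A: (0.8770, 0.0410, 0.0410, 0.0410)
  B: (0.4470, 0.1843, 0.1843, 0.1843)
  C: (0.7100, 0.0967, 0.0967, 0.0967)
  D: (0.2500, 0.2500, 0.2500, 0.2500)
D > B > C > A

Key insight: Entropy is maximized by uniform distributions and minimized by concentrated distributions.

Entropies:
  H(A) = 0.7329 bits
  H(B) = 1.8684 bits
  H(C) = 1.3284 bits
  H(D) = 2.0000 bits

Ranking: D > B > C > A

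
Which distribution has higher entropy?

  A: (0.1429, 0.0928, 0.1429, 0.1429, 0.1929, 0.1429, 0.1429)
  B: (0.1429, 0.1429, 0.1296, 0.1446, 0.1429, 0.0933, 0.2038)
A

Both distributions are close to uniform, making this a harder comparison.

H(A) = 2.7815 bits
H(B) = 2.7757 bits

The distribution closer to uniform has higher entropy.
Answer: A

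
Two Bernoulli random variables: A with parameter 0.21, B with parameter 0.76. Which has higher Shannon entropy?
B

For binary distributions, entropy is maximized at p=0.5 and decreases as p moves toward 0 or 1.

H(A) = H(0.21) = 0.7415 bits
H(B) = H(0.76) = 0.7950 bits

Distribution B (p=0.76) is closer to uniform (p=0.5), so it has higher entropy.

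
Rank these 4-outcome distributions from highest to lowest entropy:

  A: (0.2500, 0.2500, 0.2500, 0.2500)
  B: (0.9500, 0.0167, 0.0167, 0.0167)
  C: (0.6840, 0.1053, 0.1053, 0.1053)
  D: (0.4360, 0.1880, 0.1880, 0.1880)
A > D > C > B

Key insight: Entropy is maximized by uniform distributions and minimized by concentrated distributions.

Entropies:
  H(A) = 2.0000 bits
  H(B) = 0.3656 bits
  H(C) = 1.4008 bits
  H(D) = 1.8821 bits

Ranking: A > D > C > B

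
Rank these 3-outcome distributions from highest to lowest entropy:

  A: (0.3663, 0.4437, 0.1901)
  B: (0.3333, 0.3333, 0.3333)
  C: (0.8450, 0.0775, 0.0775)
B > A > C

Key insight: Entropy is maximized by uniform distributions and minimized by concentrated distributions.

- Uniform distributions have maximum entropy log₂(3) = 1.5850 bits
- The more "peaked" or concentrated a distribution, the lower its entropy

Entropies:
  H(A) = 1.5062 bits
  H(B) = 1.5850 bits
  H(C) = 0.7772 bits

Ranking: B > A > C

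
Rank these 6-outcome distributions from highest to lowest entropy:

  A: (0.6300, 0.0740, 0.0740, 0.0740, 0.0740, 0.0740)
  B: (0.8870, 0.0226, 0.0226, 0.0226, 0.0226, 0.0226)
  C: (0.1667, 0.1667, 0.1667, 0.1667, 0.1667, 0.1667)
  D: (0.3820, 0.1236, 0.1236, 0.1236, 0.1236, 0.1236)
C > D > A > B

Key insight: Entropy is maximized by uniform distributions and minimized by concentrated distributions.

Entropies:
  H(A) = 1.8098 bits
  H(B) = 0.7713 bits
  H(C) = 2.5850 bits
  H(D) = 2.3944 bits

Ranking: C > D > A > B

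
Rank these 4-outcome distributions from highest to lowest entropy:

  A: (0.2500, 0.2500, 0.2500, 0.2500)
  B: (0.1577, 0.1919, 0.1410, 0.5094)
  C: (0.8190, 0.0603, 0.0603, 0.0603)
A > B > C

Key insight: Entropy is maximized by uniform distributions and minimized by concentrated distributions.

- Uniform distributions have maximum entropy log₂(4) = 2.0000 bits
- The more "peaked" or concentrated a distribution, the lower its entropy

Entropies:
  H(A) = 2.0000 bits
  H(B) = 1.7715 bits
  H(C) = 0.9691 bits

Ranking: A > B > C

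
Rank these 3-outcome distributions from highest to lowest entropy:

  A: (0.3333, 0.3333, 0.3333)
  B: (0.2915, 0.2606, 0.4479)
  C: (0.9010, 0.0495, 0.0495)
A > B > C

Key insight: Entropy is maximized by uniform distributions and minimized by concentrated distributions.

- Uniform distributions have maximum entropy log₂(3) = 1.5850 bits
- The more "peaked" or concentrated a distribution, the lower its entropy

Entropies:
  H(A) = 1.5850 bits
  H(B) = 1.5430 bits
  H(C) = 0.5648 bits

Ranking: A > B > C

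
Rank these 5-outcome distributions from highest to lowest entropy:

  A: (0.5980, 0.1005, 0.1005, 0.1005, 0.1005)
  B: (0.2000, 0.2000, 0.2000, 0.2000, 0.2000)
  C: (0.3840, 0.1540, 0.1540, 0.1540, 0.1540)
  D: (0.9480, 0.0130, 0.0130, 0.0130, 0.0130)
B > C > A > D

Key insight: Entropy is maximized by uniform distributions and minimized by concentrated distributions.

Entropies:
  H(A) = 1.7761 bits
  H(B) = 2.3219 bits
  H(C) = 2.1928 bits
  H(D) = 0.3988 bits

Ranking: B > C > A > D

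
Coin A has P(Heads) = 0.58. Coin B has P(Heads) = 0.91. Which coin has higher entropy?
A

For binary distributions, entropy is maximized at p=0.5 and decreases as p moves toward 0 or 1.

H(A) = H(0.58) = 0.9815 bits
H(B) = H(0.91) = 0.4365 bits

Distribution A (p=0.58) is closer to uniform (p=0.5), so it has higher entropy.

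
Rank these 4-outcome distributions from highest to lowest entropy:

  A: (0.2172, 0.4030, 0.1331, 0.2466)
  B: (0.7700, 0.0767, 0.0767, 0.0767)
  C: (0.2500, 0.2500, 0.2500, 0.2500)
C > A > B

Key insight: Entropy is maximized by uniform distributions and minimized by concentrated distributions.

- Uniform distributions have maximum entropy log₂(4) = 2.0000 bits
- The more "peaked" or concentrated a distribution, the lower its entropy

Entropies:
  H(A) = 1.8922 bits
  H(B) = 1.1426 bits
  H(C) = 2.0000 bits

Ranking: C > A > B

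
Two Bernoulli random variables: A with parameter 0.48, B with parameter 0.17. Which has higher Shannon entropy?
A

For binary distributions, entropy is maximized at p=0.5 and decreases as p moves toward 0 or 1.

H(A) = H(0.48) = 0.9988 bits
H(B) = H(0.17) = 0.6577 bits

Distribution A (p=0.48) is closer to uniform (p=0.5), so it has higher entropy.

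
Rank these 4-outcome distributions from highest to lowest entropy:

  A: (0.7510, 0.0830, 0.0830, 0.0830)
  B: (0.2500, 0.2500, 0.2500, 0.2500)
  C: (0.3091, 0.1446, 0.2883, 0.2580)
B > C > A

Key insight: Entropy is maximized by uniform distributions and minimized by concentrated distributions.

- Uniform distributions have maximum entropy log₂(4) = 2.0000 bits
- The more "peaked" or concentrated a distribution, the lower its entropy

Entropies:
  H(A) = 1.2043 bits
  H(B) = 2.0000 bits
  H(C) = 1.9486 bits

Ranking: B > C > A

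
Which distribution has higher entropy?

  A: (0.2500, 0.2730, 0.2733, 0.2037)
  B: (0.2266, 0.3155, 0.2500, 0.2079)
A

Both distributions are close to uniform, making this a harder comparison.

H(A) = 1.9904 bits
H(B) = 1.9815 bits

The distribution closer to uniform has higher entropy.
Answer: A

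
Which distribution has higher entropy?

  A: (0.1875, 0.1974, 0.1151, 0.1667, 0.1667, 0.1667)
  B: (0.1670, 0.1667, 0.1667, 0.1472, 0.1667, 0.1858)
B

Both distributions are close to uniform, making this a harder comparison.

H(A) = 2.5664 bits
H(B) = 2.5817 bits

The distribution closer to uniform has higher entropy.
Answer: B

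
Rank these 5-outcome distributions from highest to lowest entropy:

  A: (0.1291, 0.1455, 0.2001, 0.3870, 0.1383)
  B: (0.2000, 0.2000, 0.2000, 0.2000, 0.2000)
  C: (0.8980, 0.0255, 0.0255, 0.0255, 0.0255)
B > A > C

Key insight: Entropy is maximized by uniform distributions and minimized by concentrated distributions.

- Uniform distributions have maximum entropy log₂(5) = 2.3219 bits
- The more "peaked" or concentrated a distribution, the lower its entropy

Entropies:
  H(A) = 2.1752 bits
  H(B) = 2.3219 bits
  H(C) = 0.6793 bits

Ranking: B > A > C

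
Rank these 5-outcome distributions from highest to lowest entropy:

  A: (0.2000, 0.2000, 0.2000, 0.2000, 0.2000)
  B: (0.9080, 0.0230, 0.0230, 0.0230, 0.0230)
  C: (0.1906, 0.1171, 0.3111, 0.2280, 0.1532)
A > C > B

Key insight: Entropy is maximized by uniform distributions and minimized by concentrated distributions.

- Uniform distributions have maximum entropy log₂(5) = 2.3219 bits
- The more "peaked" or concentrated a distribution, the lower its entropy

Entropies:
  H(A) = 2.3219 bits
  H(B) = 0.6271 bits
  H(C) = 2.2431 bits

Ranking: A > C > B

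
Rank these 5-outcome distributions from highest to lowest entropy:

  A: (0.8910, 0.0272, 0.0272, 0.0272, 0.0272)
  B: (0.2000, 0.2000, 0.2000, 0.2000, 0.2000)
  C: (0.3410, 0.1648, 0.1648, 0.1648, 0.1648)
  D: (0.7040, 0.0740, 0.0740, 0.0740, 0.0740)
B > C > D > A

Key insight: Entropy is maximized by uniform distributions and minimized by concentrated distributions.

Entropies:
  H(A) = 0.7149 bits
  H(B) = 2.3219 bits
  H(C) = 2.2438 bits
  H(D) = 1.4683 bits

Ranking: B > C > D > A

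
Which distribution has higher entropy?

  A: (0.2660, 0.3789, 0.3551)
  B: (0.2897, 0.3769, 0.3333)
B

Both distributions are close to uniform, making this a harder comparison.

H(A) = 1.5691 bits
H(B) = 1.5767 bits

The distribution closer to uniform has higher entropy.
Answer: B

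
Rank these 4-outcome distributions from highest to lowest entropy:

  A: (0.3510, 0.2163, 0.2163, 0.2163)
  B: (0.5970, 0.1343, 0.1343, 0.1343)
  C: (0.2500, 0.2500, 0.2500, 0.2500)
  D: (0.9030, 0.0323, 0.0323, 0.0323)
C > A > B > D

Key insight: Entropy is maximized by uniform distributions and minimized by concentrated distributions.

Entropies:
  H(A) = 1.9636 bits
  H(B) = 1.6114 bits
  H(C) = 2.0000 bits
  H(D) = 0.6132 bits

Ranking: C > A > B > D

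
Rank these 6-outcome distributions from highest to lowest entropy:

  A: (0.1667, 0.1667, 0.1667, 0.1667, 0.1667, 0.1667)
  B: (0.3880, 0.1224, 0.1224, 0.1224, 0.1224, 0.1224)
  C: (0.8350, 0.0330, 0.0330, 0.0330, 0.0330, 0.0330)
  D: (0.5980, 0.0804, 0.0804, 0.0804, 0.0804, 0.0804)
A > B > D > C

Key insight: Entropy is maximized by uniform distributions and minimized by concentrated distributions.

Entropies:
  H(A) = 2.5850 bits
  H(B) = 2.3845 bits
  H(C) = 1.0293 bits
  H(D) = 1.9055 bits

Ranking: A > B > D > C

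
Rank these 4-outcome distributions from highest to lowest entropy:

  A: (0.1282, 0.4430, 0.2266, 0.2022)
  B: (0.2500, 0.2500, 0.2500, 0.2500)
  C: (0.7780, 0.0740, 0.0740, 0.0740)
B > A > C

Key insight: Entropy is maximized by uniform distributions and minimized by concentrated distributions.

- Uniform distributions have maximum entropy log₂(4) = 2.0000 bits
- The more "peaked" or concentrated a distribution, the lower its entropy

Entropies:
  H(A) = 1.8519 bits
  H(B) = 2.0000 bits
  H(C) = 1.1157 bits

Ranking: B > A > C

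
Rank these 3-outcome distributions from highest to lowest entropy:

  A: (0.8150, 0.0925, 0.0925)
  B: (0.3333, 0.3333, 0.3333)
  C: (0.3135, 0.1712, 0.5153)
B > C > A

Key insight: Entropy is maximized by uniform distributions and minimized by concentrated distributions.

- Uniform distributions have maximum entropy log₂(3) = 1.5850 bits
- The more "peaked" or concentrated a distribution, the lower its entropy

Entropies:
  H(A) = 0.8759 bits
  H(B) = 1.5850 bits
  H(C) = 1.4535 bits

Ranking: B > C > A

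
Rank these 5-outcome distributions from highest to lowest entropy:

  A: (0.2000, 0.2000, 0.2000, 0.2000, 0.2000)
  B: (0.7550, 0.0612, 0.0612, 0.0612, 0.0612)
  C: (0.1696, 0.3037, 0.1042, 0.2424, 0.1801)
A > C > B

Key insight: Entropy is maximized by uniform distributions and minimized by concentrated distributions.

- Uniform distributions have maximum entropy log₂(5) = 2.3219 bits
- The more "peaked" or concentrated a distribution, the lower its entropy

Entropies:
  H(A) = 2.3219 bits
  H(B) = 1.2933 bits
  H(C) = 2.2373 bits

Ranking: A > C > B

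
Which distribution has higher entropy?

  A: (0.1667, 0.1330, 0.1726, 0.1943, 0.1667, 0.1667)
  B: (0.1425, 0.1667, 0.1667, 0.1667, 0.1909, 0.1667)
B

Both distributions are close to uniform, making this a harder comparison.

H(A) = 2.5764 bits
H(B) = 2.5799 bits

The distribution closer to uniform has higher entropy.
Answer: B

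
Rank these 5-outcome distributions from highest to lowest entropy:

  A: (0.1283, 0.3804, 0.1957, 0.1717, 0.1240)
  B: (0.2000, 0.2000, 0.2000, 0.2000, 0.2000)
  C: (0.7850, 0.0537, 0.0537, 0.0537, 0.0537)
B > A > C

Key insight: Entropy is maximized by uniform distributions and minimized by concentrated distributions.

- Uniform distributions have maximum entropy log₂(5) = 2.3219 bits
- The more "peaked" or concentrated a distribution, the lower its entropy

Entropies:
  H(A) = 2.1808 bits
  H(B) = 2.3219 bits
  H(C) = 1.1809 bits

Ranking: B > A > C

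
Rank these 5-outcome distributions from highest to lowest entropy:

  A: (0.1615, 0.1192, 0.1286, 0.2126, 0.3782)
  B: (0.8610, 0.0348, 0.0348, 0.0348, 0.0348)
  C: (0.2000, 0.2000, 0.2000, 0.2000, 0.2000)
C > A > B

Key insight: Entropy is maximized by uniform distributions and minimized by concentrated distributions.

- Uniform distributions have maximum entropy log₂(5) = 2.3219 bits
- The more "peaked" or concentrated a distribution, the lower its entropy

Entropies:
  H(A) = 2.1765 bits
  H(B) = 0.8596 bits
  H(C) = 2.3219 bits

Ranking: C > A > B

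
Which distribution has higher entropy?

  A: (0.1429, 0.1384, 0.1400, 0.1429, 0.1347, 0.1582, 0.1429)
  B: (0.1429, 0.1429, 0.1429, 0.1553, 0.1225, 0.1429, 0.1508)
A

Both distributions are close to uniform, making this a harder comparison.

H(A) = 2.8057 bits
H(B) = 2.8041 bits

The distribution closer to uniform has higher entropy.
Answer: A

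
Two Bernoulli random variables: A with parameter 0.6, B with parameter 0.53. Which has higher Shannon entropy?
B

For binary distributions, entropy is maximized at p=0.5 and decreases as p moves toward 0 or 1.

H(A) = H(0.6) = 0.9710 bits
H(B) = H(0.53) = 0.9974 bits

Distribution B (p=0.53) is closer to uniform (p=0.5), so it has higher entropy.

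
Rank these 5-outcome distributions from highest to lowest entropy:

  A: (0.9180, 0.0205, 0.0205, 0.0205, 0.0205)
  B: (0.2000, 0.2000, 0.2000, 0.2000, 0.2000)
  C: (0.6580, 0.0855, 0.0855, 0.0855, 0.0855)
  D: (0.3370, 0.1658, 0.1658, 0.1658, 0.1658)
B > D > C > A

Key insight: Entropy is maximized by uniform distributions and minimized by concentrated distributions.

Entropies:
  H(A) = 0.5732 bits
  H(B) = 2.3219 bits
  H(C) = 1.6107 bits
  H(D) = 2.2479 bits

Ranking: B > D > C > A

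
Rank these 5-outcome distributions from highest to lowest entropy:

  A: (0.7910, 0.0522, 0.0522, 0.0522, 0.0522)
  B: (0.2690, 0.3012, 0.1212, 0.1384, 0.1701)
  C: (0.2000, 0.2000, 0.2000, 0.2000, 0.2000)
C > B > A

Key insight: Entropy is maximized by uniform distributions and minimized by concentrated distributions.

- Uniform distributions have maximum entropy log₂(5) = 2.3219 bits
- The more "peaked" or concentrated a distribution, the lower its entropy

Entropies:
  H(A) = 1.1576 bits
  H(B) = 2.2297 bits
  H(C) = 2.3219 bits

Ranking: C > B > A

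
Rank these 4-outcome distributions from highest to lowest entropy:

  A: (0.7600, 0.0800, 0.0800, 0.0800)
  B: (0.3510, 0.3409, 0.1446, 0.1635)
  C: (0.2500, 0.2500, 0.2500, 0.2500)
C > B > A

Key insight: Entropy is maximized by uniform distributions and minimized by concentrated distributions.

- Uniform distributions have maximum entropy log₂(4) = 2.0000 bits
- The more "peaked" or concentrated a distribution, the lower its entropy

Entropies:
  H(A) = 1.1754 bits
  H(B) = 1.8901 bits
  H(C) = 2.0000 bits

Ranking: C > B > A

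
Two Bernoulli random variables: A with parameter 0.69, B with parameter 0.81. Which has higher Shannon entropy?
A

For binary distributions, entropy is maximized at p=0.5 and decreases as p moves toward 0 or 1.

H(A) = H(0.69) = 0.8932 bits
H(B) = H(0.81) = 0.7015 bits

Distribution A (p=0.69) is closer to uniform (p=0.5), so it has higher entropy.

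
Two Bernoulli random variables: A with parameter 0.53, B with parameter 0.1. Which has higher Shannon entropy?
A

For binary distributions, entropy is maximized at p=0.5 and decreases as p moves toward 0 or 1.

H(A) = H(0.53) = 0.9974 bits
H(B) = H(0.1) = 0.4690 bits

Distribution A (p=0.53) is closer to uniform (p=0.5), so it has higher entropy.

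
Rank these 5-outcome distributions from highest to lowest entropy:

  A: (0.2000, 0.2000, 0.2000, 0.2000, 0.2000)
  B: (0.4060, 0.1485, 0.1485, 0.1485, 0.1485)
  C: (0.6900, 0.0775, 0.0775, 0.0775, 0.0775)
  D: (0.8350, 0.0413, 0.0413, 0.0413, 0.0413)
A > B > C > D

Key insight: Entropy is maximized by uniform distributions and minimized by concentrated distributions.

Entropies:
  H(A) = 2.3219 bits
  H(B) = 2.1624 bits
  H(C) = 1.5132 bits
  H(D) = 0.9761 bits

Ranking: A > B > C > D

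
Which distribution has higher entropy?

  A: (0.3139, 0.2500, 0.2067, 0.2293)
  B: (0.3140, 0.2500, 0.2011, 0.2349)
A

Both distributions are close to uniform, making this a harder comparison.

H(A) = 1.9821 bits
H(B) = 1.9810 bits

The distribution closer to uniform has higher entropy.
Answer: A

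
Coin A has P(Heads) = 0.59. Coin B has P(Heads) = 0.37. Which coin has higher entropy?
A

For binary distributions, entropy is maximized at p=0.5 and decreases as p moves toward 0 or 1.

H(A) = H(0.59) = 0.9765 bits
H(B) = H(0.37) = 0.9507 bits

Distribution A (p=0.59) is closer to uniform (p=0.5), so it has higher entropy.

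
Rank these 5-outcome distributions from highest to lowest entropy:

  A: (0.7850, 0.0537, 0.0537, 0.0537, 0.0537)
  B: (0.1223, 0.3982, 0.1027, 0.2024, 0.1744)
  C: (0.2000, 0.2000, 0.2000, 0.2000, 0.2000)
C > B > A

Key insight: Entropy is maximized by uniform distributions and minimized by concentrated distributions.

- Uniform distributions have maximum entropy log₂(5) = 2.3219 bits
- The more "peaked" or concentrated a distribution, the lower its entropy

Entropies:
  H(A) = 1.1809 bits
  H(B) = 2.1428 bits
  H(C) = 2.3219 bits

Ranking: C > B > A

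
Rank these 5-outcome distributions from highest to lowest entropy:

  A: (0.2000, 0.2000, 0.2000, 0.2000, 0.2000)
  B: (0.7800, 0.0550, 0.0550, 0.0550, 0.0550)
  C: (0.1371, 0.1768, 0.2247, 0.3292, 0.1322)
A > C > B

Key insight: Entropy is maximized by uniform distributions and minimized by concentrated distributions.

- Uniform distributions have maximum entropy log₂(5) = 2.3219 bits
- The more "peaked" or concentrated a distribution, the lower its entropy

Entropies:
  H(A) = 2.3219 bits
  H(B) = 1.2002 bits
  H(C) = 2.2326 bits

Ranking: A > C > B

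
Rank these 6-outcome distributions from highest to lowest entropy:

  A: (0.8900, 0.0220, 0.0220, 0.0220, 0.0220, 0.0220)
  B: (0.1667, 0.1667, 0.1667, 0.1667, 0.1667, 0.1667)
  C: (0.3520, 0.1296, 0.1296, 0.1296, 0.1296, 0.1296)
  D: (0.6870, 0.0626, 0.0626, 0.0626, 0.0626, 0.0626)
B > C > D > A

Key insight: Entropy is maximized by uniform distributions and minimized by concentrated distributions.

Entropies:
  H(A) = 0.7553 bits
  H(B) = 2.5850 bits
  H(C) = 2.4405 bits
  H(D) = 1.6234 bits

Ranking: B > C > D > A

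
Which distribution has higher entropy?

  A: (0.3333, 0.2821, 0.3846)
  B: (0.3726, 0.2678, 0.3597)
A

Both distributions are close to uniform, making this a harder comparison.

H(A) = 1.5735 bits
H(B) = 1.5703 bits

The distribution closer to uniform has higher entropy.
Answer: A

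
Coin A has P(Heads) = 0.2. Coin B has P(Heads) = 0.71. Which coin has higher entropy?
B

For binary distributions, entropy is maximized at p=0.5 and decreases as p moves toward 0 or 1.

H(A) = H(0.2) = 0.7219 bits
H(B) = H(0.71) = 0.8687 bits

Distribution B (p=0.71) is closer to uniform (p=0.5), so it has higher entropy.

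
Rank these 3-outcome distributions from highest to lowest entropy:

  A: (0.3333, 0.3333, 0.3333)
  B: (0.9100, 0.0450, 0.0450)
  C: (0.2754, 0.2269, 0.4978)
A > C > B

Key insight: Entropy is maximized by uniform distributions and minimized by concentrated distributions.

- Uniform distributions have maximum entropy log₂(3) = 1.5850 bits
- The more "peaked" or concentrated a distribution, the lower its entropy

Entropies:
  H(A) = 1.5850 bits
  H(B) = 0.5265 bits
  H(C) = 1.4988 bits

Ranking: A > C > B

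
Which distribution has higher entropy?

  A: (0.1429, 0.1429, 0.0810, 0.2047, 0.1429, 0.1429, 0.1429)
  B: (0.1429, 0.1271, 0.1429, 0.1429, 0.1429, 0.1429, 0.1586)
B

Both distributions are close to uniform, making this a harder comparison.

H(A) = 2.7674 bits
H(B) = 2.8048 bits

The distribution closer to uniform has higher entropy.
Answer: B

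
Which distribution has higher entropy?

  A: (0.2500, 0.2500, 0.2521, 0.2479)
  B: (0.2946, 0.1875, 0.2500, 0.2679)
A

Both distributions are close to uniform, making this a harder comparison.

H(A) = 2.0000 bits
H(B) = 1.9813 bits

The distribution closer to uniform has higher entropy.
Answer: A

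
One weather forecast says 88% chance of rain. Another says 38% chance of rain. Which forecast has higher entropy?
38% forecast

Treat each forecast as a Bernoulli distribution. Binary entropy is maximized at p=0.5 and falls off symmetrically toward 0 or 1. The 38% forecast is closer to 50%, so it is more uncertain. H(88%) ≈ 0.529 bits, H(38%) ≈ 0.958 bits.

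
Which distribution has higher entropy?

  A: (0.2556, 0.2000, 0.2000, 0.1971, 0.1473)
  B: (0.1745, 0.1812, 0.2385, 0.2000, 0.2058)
B

Both distributions are close to uniform, making this a harder comparison.

H(A) = 2.3007 bits
H(B) = 2.3130 bits

The distribution closer to uniform has higher entropy.
Answer: B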